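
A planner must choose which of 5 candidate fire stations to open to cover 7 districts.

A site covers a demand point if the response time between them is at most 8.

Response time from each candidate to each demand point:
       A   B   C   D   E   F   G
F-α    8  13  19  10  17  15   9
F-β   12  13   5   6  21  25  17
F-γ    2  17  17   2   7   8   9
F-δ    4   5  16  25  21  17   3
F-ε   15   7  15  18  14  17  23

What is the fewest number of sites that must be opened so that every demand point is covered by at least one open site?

Coverage sets (demand points within 8 of each site):
  F-α: {A}
  F-β: {C, D}
  F-γ: {A, D, E, F}
  F-δ: {A, B, G}
  F-ε: {B}
No 2 sites suffice: every size-2 union leaves at least one demand point uncovered.
But {F-β, F-γ, F-δ} covers everything, so the minimum is 3.

3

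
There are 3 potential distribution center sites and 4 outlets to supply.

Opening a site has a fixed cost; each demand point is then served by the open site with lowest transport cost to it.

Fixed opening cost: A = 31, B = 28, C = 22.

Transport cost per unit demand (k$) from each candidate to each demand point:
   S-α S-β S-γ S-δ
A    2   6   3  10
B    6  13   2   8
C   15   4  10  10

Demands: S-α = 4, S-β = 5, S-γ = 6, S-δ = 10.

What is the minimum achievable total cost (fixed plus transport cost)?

186

Open {B, C}: assign each demand point to its cheapest open site.
  S-α→B 4×6=24, S-β→C 5×4=20, S-γ→B 6×2=12, S-δ→B 10×8=80
  transport cost 136, fixed 50 → total 186.
Compare {A}: transport cost 156 + fixed 31 = 187.
Compare {A, B}: transport cost 130 + fixed 59 = 189.
Compare {A, C}: transport cost 146 + fixed 53 = 199.
All other subsets cost ≥ 187. Minimum total cost: 186.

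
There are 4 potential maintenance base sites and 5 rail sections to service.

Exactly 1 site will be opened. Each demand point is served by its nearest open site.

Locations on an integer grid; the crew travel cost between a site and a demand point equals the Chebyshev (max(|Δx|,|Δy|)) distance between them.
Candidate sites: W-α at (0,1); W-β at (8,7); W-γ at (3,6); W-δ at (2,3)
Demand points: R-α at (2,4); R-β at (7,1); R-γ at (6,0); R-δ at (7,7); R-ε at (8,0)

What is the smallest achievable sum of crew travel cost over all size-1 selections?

21

Open {W-δ}.
  R-α→W-δ 1, R-β→W-δ 5, R-γ→W-δ 4, R-δ→W-δ 5, R-ε→W-δ 6  ⇒ total 21.
Compare {W-γ}: total 23.
Compare {W-β}: total 27.
No size-1 selection does better; minimum is 21.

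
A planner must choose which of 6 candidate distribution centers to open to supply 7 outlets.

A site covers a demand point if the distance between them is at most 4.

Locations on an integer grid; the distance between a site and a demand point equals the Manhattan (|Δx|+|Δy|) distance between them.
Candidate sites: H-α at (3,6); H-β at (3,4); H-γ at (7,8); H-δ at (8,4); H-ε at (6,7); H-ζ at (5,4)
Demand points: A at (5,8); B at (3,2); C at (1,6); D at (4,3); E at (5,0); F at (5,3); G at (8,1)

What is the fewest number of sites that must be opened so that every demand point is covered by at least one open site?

Coverage sets (demand points within 4 of each site):
  H-α: {A, B, C, D}
  H-β: {B, C, D, F}
  H-γ: {A}
  H-δ: {F, G}
  H-ε: {A}
  H-ζ: {A, B, D, E, F}
No 2 sites suffice: every size-2 union leaves at least one demand point uncovered.
But {H-α, H-δ, H-ζ} covers everything, so the minimum is 3.

3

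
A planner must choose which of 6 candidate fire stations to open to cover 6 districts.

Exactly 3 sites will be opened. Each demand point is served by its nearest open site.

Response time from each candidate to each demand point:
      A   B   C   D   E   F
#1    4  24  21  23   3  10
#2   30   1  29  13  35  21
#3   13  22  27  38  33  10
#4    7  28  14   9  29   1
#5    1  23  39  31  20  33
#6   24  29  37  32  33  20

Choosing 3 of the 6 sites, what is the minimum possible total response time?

Open {#1, #2, #4}.
  A→#1 4, B→#2 1, C→#4 14, D→#4 9, E→#1 3, F→#4 1  ⇒ total 32.
Compare {#2, #4, #5}: total 46.
Compare {#1, #2, #5}: total 49.
No size-3 selection does better; minimum is 32.

32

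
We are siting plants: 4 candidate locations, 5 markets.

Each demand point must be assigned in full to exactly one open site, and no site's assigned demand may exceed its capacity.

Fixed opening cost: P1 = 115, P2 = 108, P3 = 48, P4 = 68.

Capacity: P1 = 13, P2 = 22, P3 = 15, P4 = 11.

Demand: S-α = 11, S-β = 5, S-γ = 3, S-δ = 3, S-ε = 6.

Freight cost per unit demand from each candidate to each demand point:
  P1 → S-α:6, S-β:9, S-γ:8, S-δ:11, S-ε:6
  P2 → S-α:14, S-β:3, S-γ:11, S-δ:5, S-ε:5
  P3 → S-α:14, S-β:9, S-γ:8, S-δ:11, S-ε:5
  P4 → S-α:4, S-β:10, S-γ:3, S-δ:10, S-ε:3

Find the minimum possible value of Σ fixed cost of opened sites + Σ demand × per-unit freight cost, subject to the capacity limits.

Open {P2, P4}; cheapest assignment that respects the capacities:
  P2 (cap 22, load 17): S-β, S-γ, S-δ, S-ε — cost 5×3 + 3×11 + 3×5 + 6×5 = 93
  P4 (cap 11, load 11): S-α — cost 11×4 = 44
  Shipping 137, fixed 176 → total 313.
  Any other capacity-feasible assignment to {P2, P4} ships for at least 137.
Compare {P2, P3, P4}: its best feasible assignment gives total 352.
Compare {P1, P2}: its best feasible assignment gives total 382.
Every other set of open sites that can feasibly serve all demand totals ≥ 352 even under its best assignment. Minimum: 313.

313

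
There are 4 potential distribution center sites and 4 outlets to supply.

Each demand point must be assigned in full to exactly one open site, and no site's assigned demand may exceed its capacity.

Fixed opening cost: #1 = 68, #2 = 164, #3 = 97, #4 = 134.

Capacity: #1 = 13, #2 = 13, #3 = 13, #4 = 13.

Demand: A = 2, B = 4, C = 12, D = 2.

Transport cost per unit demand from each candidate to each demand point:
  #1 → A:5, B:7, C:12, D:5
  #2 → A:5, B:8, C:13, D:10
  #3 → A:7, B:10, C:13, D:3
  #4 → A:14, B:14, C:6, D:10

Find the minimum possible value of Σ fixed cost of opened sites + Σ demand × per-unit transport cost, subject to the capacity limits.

Open {#1, #4}; cheapest assignment that respects the capacities:
  #1 (cap 13, load 8): A, B, D — cost 2×5 + 4×7 + 2×5 = 48
  #4 (cap 13, load 12): C — cost 12×6 = 72
  Shipping 120, fixed 202 → total 322.
  Any other capacity-feasible assignment to {#1, #4} ships for at least 120.
Compare {#3, #4}: its best feasible assignment gives total 363.
Compare {#1, #3}: its best feasible assignment gives total 369.
Every other set of open sites that can feasibly serve all demand totals ≥ 363 even under its best assignment. Minimum: 322.

322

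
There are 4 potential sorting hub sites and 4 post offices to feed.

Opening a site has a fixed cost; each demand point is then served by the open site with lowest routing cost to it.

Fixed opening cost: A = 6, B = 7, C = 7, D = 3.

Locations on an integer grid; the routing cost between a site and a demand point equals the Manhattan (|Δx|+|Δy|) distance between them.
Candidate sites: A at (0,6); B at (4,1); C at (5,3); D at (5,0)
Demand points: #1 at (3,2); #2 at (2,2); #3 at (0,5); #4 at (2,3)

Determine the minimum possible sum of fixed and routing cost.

Open {A, B}: assign each demand point to its cheapest open site.
  #1→B 2, #2→B 3, #3→A 1, #4→B 4
  routing cost 10, fixed 13 → total 23.
Compare {B}: routing cost 17 + fixed 7 = 24.
Compare {C}: routing cost 17 + fixed 7 = 24.
Compare {A, C}: routing cost 11 + fixed 13 = 24.
All other subsets cost ≥ 24. Minimum total cost: 23.

23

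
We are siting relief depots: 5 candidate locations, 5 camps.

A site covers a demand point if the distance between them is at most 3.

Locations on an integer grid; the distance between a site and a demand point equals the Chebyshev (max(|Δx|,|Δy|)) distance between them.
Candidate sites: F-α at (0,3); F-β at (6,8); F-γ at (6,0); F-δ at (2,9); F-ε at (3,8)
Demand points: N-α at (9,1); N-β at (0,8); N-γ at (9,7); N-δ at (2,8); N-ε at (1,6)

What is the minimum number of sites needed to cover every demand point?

Coverage sets (demand points within 3 of each site):
  F-α: {N-ε}
  F-β: {N-γ}
  F-γ: {N-α}
  F-δ: {N-β, N-δ, N-ε}
  F-ε: {N-β, N-δ, N-ε}
No 2 sites suffice: every size-2 union leaves at least one demand point uncovered.
But {F-β, F-γ, F-δ} covers everything, so the minimum is 3.

3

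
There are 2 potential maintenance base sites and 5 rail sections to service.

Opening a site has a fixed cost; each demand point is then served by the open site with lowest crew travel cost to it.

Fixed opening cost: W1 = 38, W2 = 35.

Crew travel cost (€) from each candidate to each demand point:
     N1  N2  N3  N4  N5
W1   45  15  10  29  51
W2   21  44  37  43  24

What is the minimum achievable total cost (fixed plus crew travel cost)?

172

Open {W1, W2}: assign each demand point to its cheapest open site.
  N1→W2 21, N2→W1 15, N3→W1 10, N4→W1 29, N5→W2 24
  crew travel cost 99, fixed 73 → total 172.
Compare {W1}: crew travel cost 150 + fixed 38 = 188.
Compare {W2}: crew travel cost 169 + fixed 35 = 204.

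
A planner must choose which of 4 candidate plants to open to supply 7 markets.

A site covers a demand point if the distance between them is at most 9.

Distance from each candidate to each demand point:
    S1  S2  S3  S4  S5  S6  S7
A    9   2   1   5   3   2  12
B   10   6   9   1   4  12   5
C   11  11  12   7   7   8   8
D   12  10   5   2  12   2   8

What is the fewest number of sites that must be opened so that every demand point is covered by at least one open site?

2

Coverage sets (demand points within 9 of each site):
  A: {S1, S2, S3, S4, S5, S6}
  B: {S2, S3, S4, S5, S7}
  C: {S4, S5, S6, S7}
  D: {S3, S4, S6, S7}
No single site covers all 7 demand points.
But {A, B} covers everything, so the minimum is 2.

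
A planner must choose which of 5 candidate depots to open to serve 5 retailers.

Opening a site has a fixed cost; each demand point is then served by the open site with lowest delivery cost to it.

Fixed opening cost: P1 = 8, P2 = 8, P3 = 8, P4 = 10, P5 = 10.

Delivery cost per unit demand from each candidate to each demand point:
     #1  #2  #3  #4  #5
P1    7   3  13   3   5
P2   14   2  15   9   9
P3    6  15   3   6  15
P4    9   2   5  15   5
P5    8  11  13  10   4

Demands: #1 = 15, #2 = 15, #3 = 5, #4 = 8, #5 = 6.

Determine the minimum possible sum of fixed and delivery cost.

Open {P1, P2, P3}: assign each demand point to its cheapest open site.
  #1→P3 15×6=90, #2→P2 15×2=30, #3→P3 5×3=15, #4→P1 8×3=24, #5→P1 6×5=30
  delivery cost 189, fixed 24 → total 213.
Compare {P1, P3, P4}: delivery cost 189 + fixed 26 = 215.
Compare {P1, P2, P3, P5}: delivery cost 183 + fixed 34 = 217.
Compare {P1, P3, P4, P5}: delivery cost 183 + fixed 36 = 219.
All other subsets cost ≥ 215. Minimum total cost: 213.

213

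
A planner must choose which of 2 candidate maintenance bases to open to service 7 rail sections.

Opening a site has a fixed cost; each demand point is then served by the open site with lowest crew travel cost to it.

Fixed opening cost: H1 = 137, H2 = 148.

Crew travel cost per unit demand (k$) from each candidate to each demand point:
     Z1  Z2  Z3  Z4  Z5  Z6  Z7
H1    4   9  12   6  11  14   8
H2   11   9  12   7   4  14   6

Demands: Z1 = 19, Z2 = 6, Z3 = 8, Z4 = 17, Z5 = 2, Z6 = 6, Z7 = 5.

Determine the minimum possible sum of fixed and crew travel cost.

611

Open {H1}: assign each demand point to its cheapest open site.
  Z1→H1 19×4=76, Z2→H1 6×9=54, Z3→H1 8×12=96, Z4→H1 17×6=102, Z5→H1 2×11=22, Z6→H1 6×14=84, Z7→H1 5×8=40
  crew travel cost 474, fixed 137 → total 611.
Compare {H1, H2}: crew travel cost 450 + fixed 285 = 735.
Compare {H2}: crew travel cost 600 + fixed 148 = 748.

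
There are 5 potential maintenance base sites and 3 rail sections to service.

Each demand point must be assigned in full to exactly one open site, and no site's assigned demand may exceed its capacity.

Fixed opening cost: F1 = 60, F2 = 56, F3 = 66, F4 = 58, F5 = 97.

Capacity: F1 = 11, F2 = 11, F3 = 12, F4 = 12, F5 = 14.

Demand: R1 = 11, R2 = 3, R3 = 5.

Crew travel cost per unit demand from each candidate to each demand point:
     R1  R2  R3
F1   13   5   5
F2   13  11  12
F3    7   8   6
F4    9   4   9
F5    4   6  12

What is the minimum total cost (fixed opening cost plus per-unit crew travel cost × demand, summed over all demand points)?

241

Open {F1, F5}; cheapest assignment that respects the capacities:
  F1 (cap 11, load 8): R2, R3 — cost 3×5 + 5×5 = 40
  F5 (cap 14, load 11): R1 — cost 11×4 = 44
  Shipping 84, fixed 157 → total 241.
  Any other capacity-feasible assignment to {F1, F5} ships for at least 84.
Compare {F1, F3}: its best feasible assignment gives total 243.
Compare {F3, F5}: its best feasible assignment gives total 255.
Every other set of open sites that can feasibly serve all demand totals ≥ 243 even under its best assignment. Minimum: 241.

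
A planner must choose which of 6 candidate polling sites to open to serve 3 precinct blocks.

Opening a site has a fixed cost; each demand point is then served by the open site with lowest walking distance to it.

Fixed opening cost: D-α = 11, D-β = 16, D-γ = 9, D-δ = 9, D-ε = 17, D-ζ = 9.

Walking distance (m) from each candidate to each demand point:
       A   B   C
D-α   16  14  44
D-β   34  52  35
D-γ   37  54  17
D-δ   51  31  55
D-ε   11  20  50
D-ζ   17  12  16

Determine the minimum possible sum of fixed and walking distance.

Open {D-ζ}: assign each demand point to its cheapest open site.
  A→D-ζ 17, B→D-ζ 12, C→D-ζ 16
  walking distance 45, fixed 9 → total 54.
Compare {D-γ, D-ζ}: walking distance 45 + fixed 18 = 63.
Compare {D-δ, D-ζ}: walking distance 45 + fixed 18 = 63.
Compare {D-α, D-ζ}: walking distance 44 + fixed 20 = 64.
All other subsets cost ≥ 63. Minimum total cost: 54.

54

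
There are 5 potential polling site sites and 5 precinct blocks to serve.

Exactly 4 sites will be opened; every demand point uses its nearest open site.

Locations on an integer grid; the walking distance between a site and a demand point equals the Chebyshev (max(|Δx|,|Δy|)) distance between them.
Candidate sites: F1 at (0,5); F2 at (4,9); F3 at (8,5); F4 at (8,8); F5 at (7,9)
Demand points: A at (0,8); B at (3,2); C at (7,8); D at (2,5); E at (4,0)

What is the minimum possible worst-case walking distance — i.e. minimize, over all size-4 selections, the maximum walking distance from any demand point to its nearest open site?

Open {F1, F2, F3, F4}.
  Farthest demand point is E at walking distance 5 (to F1); all others are ≤ 5.
With {F1, F2, F3, F5} the worst case is 5.
With {F1, F2, F4, F5} the worst case is 5.
No size-4 selection achieves below 5.

5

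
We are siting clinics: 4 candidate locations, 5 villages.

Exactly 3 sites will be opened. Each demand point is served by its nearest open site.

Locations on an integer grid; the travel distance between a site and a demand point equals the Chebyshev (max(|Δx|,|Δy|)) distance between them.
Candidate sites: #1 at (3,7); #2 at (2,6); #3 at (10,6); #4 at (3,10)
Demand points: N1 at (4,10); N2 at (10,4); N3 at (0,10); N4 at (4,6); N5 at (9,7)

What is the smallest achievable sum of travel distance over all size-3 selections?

8

Open {#1, #3, #4}.
  N1→#4 1, N2→#3 2, N3→#1 3, N4→#1 1, N5→#3 1  ⇒ total 8.
Compare {#2, #3, #4}: total 9.
Compare {#1, #2, #3}: total 10.
No size-3 selection does better; minimum is 8.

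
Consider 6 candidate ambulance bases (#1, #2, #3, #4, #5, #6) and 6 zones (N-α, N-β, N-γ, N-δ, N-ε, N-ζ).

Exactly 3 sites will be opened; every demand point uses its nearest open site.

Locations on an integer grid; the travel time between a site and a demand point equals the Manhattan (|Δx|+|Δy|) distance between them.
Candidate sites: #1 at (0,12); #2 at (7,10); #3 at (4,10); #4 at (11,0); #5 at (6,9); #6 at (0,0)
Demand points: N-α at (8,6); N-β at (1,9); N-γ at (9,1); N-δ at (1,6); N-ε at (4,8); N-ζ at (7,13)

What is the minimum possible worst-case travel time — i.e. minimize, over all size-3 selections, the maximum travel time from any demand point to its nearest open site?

7

Open {#1, #2, #4}.
  Farthest demand point is N-δ at travel time 7 (to #1); all others are ≤ 7.
With {#1, #4, #5} the worst case is 7.
With {#2, #3, #4} the worst case is 7.
No size-3 selection achieves below 7.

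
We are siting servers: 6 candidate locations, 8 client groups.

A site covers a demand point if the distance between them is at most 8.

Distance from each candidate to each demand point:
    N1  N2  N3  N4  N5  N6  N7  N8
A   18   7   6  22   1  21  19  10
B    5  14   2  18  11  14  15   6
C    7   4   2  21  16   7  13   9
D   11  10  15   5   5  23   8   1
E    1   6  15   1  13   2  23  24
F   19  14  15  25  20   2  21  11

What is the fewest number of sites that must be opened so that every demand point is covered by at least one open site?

Coverage sets (demand points within 8 of each site):
  A: {N2, N3, N5}
  B: {N1, N3, N8}
  C: {N1, N2, N3, N6}
  D: {N4, N5, N7, N8}
  E: {N1, N2, N4, N6}
  F: {N6}
No single site covers all 8 demand points.
But {C, D} covers everything, so the minimum is 2.

2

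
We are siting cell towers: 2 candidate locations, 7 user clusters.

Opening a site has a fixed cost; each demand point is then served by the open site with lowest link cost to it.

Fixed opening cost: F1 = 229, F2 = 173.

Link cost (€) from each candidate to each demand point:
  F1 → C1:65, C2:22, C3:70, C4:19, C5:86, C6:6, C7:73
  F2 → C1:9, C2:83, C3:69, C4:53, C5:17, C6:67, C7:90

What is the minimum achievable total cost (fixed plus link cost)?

561

Open {F2}: assign each demand point to its cheapest open site.
  C1→F2 9, C2→F2 83, C3→F2 69, C4→F2 53, C5→F2 17, C6→F2 67, C7→F2 90
  link cost 388, fixed 173 → total 561.
Compare {F1}: link cost 341 + fixed 229 = 570.
Compare {F1, F2}: link cost 215 + fixed 402 = 617.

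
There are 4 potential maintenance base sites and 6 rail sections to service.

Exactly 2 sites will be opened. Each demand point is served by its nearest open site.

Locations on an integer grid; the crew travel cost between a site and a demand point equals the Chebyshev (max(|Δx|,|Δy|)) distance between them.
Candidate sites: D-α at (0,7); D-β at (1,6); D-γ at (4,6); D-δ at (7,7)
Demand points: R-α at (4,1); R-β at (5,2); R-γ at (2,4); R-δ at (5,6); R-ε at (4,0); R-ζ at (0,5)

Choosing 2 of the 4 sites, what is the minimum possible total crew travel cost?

19

Open {D-β, D-γ}.
  R-α→D-β 5, R-β→D-β 4, R-γ→D-β 2, R-δ→D-γ 1, R-ε→D-β 6, R-ζ→D-β 1  ⇒ total 19.
Compare {D-α, D-γ}: total 20.
Compare {D-β, D-δ}: total 20.
No size-2 selection does better; minimum is 19.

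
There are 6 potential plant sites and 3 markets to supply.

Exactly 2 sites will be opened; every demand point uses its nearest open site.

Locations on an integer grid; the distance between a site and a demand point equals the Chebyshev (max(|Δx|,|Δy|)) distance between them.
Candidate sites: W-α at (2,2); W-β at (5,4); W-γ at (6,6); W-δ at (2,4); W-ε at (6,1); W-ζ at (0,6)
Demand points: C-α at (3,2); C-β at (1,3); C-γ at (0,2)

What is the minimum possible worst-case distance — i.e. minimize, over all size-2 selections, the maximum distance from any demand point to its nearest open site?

Open {W-α, W-β}.
  Farthest demand point is C-γ at distance 2 (to W-α); all others are ≤ 2.
With {W-α, W-γ} the worst case is 2.
With {W-α, W-δ} the worst case is 2.
No size-2 selection achieves below 2.

2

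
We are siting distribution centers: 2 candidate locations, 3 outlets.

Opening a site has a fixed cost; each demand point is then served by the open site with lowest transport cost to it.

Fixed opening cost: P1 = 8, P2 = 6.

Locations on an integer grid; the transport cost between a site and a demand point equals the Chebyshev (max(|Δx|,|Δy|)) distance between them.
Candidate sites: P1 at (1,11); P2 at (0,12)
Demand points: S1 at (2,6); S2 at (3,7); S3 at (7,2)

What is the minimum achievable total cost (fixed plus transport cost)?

Open {P1}: assign each demand point to its cheapest open site.
  S1→P1 5, S2→P1 4, S3→P1 9
  transport cost 18, fixed 8 → total 26.
Compare {P2}: transport cost 21 + fixed 6 = 27.
Compare {P1, P2}: transport cost 18 + fixed 14 = 32.

26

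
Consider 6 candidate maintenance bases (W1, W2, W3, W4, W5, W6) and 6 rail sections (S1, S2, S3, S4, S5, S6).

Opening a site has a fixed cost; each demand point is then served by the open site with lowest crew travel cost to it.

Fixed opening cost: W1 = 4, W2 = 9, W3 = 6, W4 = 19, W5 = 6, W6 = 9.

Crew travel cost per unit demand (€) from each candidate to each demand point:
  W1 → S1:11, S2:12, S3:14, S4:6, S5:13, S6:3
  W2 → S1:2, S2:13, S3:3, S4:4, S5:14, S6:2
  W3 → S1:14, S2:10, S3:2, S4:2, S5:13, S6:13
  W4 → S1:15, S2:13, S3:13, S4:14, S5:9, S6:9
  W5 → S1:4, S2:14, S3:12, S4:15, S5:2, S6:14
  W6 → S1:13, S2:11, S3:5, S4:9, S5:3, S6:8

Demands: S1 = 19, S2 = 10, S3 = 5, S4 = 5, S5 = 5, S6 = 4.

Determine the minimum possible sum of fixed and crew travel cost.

Open {W2, W3, W5}: assign each demand point to its cheapest open site.
  S1→W2 19×2=38, S2→W3 10×10=100, S3→W3 5×2=10, S4→W3 5×2=10, S5→W5 5×2=10, S6→W2 4×2=8
  crew travel cost 176, fixed 21 → total 197.
Compare {W1, W2, W3, W5}: crew travel cost 176 + fixed 25 = 201.
Compare {W2, W3, W6}: crew travel cost 181 + fixed 24 = 205.
Compare {W2, W3, W5, W6}: crew travel cost 176 + fixed 30 = 206.
All other subsets cost ≥ 201. Minimum total cost: 197.

197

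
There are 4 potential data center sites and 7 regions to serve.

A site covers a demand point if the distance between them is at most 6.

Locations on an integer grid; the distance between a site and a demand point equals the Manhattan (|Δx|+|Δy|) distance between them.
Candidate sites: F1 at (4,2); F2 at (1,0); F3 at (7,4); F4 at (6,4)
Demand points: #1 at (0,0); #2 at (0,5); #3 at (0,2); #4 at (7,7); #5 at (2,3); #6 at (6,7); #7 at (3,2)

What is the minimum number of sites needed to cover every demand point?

Coverage sets (demand points within 6 of each site):
  F1: {#1, #3, #5, #7}
  F2: {#1, #2, #3, #5, #7}
  F3: {#4, #5, #6, #7}
  F4: {#4, #5, #6, #7}
No single site covers all 7 demand points.
But {F2, F3} covers everything, so the minimum is 2.

2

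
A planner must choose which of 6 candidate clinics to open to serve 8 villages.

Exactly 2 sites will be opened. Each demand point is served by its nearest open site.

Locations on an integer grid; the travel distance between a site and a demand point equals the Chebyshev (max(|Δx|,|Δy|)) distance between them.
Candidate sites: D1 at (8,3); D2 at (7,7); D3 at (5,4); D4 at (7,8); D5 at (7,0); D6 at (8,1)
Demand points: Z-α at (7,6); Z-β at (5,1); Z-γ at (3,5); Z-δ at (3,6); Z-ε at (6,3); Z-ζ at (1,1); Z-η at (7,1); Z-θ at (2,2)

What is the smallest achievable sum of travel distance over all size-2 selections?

17

Open {D3, D5}.
  Z-α→D3 2, Z-β→D5 2, Z-γ→D3 2, Z-δ→D3 2, Z-ε→D3 1, Z-ζ→D3 4, Z-η→D5 1, Z-θ→D3 3  ⇒ total 17.
Compare {D3, D6}: total 18.
Compare {D1, D3}: total 19.
No size-2 selection does better; minimum is 17.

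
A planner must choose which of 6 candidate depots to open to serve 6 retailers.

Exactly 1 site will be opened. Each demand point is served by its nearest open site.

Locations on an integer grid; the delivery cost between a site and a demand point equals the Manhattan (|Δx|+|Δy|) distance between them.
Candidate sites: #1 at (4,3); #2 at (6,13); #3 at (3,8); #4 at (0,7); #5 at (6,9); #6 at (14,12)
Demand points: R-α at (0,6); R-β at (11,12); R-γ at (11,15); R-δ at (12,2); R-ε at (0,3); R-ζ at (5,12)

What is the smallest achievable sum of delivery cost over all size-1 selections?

57

Open {#5}.
  R-α→#5 9, R-β→#5 8, R-γ→#5 11, R-δ→#5 13, R-ε→#5 12, R-ζ→#5 4  ⇒ total 57.
Compare {#2}: total 61.
Compare {#3}: total 61.
No size-1 selection does better; minimum is 57.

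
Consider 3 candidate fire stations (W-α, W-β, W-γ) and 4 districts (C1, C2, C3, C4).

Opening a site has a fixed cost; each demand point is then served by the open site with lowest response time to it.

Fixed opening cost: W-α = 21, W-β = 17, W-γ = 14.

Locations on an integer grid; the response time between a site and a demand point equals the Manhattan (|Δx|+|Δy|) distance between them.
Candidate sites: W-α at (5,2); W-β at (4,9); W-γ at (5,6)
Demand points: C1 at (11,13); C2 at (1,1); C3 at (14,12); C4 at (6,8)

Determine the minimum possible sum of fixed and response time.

54

Open {W-γ}: assign each demand point to its cheapest open site.
  C1→W-γ 13, C2→W-γ 9, C3→W-γ 15, C4→W-γ 3
  response time 40, fixed 14 → total 54.
Compare {W-β}: response time 38 + fixed 17 = 55.
Compare {W-β, W-γ}: response time 36 + fixed 31 = 67.
Compare {W-α}: response time 48 + fixed 21 = 69.
All other subsets cost ≥ 55. Minimum total cost: 54.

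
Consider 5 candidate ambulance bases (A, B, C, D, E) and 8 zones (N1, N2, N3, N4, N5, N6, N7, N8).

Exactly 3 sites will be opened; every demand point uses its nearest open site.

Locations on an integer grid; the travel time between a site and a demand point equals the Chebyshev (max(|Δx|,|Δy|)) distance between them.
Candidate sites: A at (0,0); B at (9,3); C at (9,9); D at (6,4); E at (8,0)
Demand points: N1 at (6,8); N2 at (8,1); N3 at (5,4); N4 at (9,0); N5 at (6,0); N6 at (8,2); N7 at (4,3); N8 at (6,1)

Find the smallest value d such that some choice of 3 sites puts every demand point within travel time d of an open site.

3

Open {B, C, D}.
  Farthest demand point is N1 at travel time 3 (to C); all others are ≤ 3.
With {C, D, E} the worst case is 3.
With {A, B, C} the worst case is 4.
No size-3 selection achieves below 3.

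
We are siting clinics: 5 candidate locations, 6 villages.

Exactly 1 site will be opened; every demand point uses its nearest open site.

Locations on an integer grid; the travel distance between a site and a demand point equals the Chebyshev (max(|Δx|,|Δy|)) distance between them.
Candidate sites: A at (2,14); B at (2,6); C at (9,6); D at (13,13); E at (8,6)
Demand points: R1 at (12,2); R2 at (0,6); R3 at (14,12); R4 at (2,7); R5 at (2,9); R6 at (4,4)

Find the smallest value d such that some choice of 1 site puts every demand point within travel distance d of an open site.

8

Open {E}.
  Farthest demand point is R2 at travel distance 8 (to E); all others are ≤ 8.
With {C} the worst case is 9.
With {A} the worst case is 12.
No size-1 selection achieves below 8.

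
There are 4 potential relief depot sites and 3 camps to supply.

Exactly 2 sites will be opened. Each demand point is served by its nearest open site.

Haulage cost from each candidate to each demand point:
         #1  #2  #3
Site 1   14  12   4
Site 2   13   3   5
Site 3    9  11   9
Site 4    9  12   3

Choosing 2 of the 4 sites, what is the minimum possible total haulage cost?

Open {Site 2, Site 4}.
  #1→Site 4 9, #2→Site 2 3, #3→Site 4 3  ⇒ total 15.
Compare {Site 2, Site 3}: total 17.
Compare {Site 1, Site 2}: total 20.
No size-2 selection does better; minimum is 15.

15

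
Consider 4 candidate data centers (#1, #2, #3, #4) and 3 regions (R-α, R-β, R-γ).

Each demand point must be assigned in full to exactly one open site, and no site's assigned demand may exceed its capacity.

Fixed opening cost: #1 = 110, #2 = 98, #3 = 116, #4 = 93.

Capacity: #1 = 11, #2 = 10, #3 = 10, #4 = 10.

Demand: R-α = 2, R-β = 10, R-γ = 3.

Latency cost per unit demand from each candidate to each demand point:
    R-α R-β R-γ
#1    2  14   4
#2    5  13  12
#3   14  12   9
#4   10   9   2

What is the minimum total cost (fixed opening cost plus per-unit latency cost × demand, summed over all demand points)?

309

Open {#1, #4}; cheapest assignment that respects the capacities:
  #1 (cap 11, load 5): R-α, R-γ — cost 2×2 + 3×4 = 16
  #4 (cap 10, load 10): R-β — cost 10×9 = 90
  Shipping 106, fixed 203 → total 309.
  Any other capacity-feasible assignment to {#1, #4} ships for at least 106.
Compare {#2, #4}: its best feasible assignment gives total 327.
Compare {#1, #2}: its best feasible assignment gives total 354.
Every other set of open sites that can feasibly serve all demand totals ≥ 327 even under its best assignment. Minimum: 309.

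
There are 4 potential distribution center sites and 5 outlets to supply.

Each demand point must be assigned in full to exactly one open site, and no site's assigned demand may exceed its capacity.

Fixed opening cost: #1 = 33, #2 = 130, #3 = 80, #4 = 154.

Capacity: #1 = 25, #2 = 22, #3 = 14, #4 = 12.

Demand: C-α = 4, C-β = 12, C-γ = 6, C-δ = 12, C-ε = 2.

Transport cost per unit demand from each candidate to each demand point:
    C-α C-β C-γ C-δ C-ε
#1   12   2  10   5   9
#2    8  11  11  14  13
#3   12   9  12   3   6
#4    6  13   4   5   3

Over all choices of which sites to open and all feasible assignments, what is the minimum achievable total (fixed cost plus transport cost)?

Open {#1, #3}; cheapest assignment that respects the capacities:
  #1 (cap 25, load 22): C-α, C-β, C-γ — cost 4×12 + 12×2 + 6×10 = 132
  #3 (cap 14, load 14): C-δ, C-ε — cost 12×3 + 2×6 = 48
  Shipping 180, fixed 113 → total 293.
  Any other capacity-feasible assignment to {#1, #3} ships for at least 180.
Compare {#1, #4}: its best feasible assignment gives total 325.
Compare {#1, #2}: its best feasible assignment gives total 371.
Every other set of open sites that can feasibly serve all demand totals ≥ 325 even under its best assignment. Minimum: 293.

293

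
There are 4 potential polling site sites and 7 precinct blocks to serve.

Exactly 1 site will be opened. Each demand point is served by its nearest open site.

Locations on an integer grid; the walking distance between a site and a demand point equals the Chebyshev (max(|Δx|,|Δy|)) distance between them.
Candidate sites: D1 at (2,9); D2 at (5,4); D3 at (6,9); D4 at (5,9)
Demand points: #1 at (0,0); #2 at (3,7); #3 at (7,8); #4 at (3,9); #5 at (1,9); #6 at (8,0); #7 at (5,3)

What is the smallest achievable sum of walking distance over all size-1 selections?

Open {D2}.
  #1→D2 5, #2→D2 3, #3→D2 4, #4→D2 5, #5→D2 5, #6→D2 4, #7→D2 1  ⇒ total 27.
Compare {D1}: total 33.
Compare {D4}: total 34.
No size-1 selection does better; minimum is 27.

27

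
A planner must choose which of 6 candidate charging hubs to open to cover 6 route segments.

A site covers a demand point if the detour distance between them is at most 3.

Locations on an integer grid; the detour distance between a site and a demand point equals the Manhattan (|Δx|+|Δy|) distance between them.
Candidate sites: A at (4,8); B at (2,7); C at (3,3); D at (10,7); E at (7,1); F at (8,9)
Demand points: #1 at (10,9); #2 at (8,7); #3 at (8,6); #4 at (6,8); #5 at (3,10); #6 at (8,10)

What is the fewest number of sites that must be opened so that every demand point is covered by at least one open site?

Coverage sets (demand points within 3 of each site):
  A: {#4, #5}
  B: {}
  C: {}
  D: {#1, #2, #3}
  E: {}
  F: {#1, #2, #3, #4, #6}
No single site covers all 6 demand points.
But {A, F} covers everything, so the minimum is 2.

2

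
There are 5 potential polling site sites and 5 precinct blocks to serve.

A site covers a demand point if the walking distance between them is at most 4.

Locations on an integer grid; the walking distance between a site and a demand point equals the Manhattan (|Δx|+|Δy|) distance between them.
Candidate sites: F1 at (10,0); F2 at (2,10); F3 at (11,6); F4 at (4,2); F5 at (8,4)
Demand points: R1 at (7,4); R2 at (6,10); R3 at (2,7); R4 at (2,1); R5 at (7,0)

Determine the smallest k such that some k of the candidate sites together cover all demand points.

Coverage sets (demand points within 4 of each site):
  F1: {R5}
  F2: {R2, R3}
  F3: {}
  F4: {R4}
  F5: {R1}
No 3 sites suffice: every size-3 union leaves at least one demand point uncovered.
But {F1, F2, F4, F5} covers everything, so the minimum is 4.

4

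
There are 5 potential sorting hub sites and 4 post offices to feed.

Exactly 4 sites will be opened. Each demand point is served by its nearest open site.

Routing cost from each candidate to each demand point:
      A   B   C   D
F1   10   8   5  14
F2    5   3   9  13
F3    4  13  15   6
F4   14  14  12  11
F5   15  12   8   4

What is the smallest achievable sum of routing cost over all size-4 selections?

Open {F1, F2, F3, F5}.
  A→F3 4, B→F2 3, C→F1 5, D→F5 4  ⇒ total 16.
Compare {F1, F2, F4, F5}: total 17.
Compare {F1, F2, F3, F4}: total 18.
No size-4 selection does better; minimum is 16.

16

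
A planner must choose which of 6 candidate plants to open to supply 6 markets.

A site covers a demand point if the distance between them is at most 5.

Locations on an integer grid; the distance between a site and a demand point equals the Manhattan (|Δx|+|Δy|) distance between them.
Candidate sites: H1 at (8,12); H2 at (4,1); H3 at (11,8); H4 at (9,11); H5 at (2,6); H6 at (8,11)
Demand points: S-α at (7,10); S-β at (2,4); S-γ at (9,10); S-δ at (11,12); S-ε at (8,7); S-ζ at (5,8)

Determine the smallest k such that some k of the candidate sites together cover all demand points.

Coverage sets (demand points within 5 of each site):
  H1: {S-α, S-γ, S-δ, S-ε}
  H2: {S-β}
  H3: {S-γ, S-δ, S-ε}
  H4: {S-α, S-γ, S-δ, S-ε}
  H5: {S-β, S-ζ}
  H6: {S-α, S-γ, S-δ, S-ε}
No single site covers all 6 demand points.
But {H1, H5} covers everything, so the minimum is 2.

2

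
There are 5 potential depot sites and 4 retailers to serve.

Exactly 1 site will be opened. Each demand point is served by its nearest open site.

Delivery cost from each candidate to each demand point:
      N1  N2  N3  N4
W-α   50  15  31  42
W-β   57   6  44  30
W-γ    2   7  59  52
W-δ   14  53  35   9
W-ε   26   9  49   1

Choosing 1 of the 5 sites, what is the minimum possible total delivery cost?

85

Open {W-ε}.
  N1→W-ε 26, N2→W-ε 9, N3→W-ε 49, N4→W-ε 1  ⇒ total 85.
Compare {W-δ}: total 111.
Compare {W-γ}: total 120.
No size-1 selection does better; minimum is 85.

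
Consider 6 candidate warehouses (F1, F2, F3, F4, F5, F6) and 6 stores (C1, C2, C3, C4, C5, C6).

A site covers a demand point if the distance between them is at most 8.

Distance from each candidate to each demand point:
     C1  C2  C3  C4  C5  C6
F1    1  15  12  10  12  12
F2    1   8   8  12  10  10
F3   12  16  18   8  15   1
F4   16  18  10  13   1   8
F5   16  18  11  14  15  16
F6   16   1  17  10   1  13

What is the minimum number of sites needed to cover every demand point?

3

Coverage sets (demand points within 8 of each site):
  F1: {C1}
  F2: {C1, C2, C3}
  F3: {C4, C6}
  F4: {C5, C6}
  F5: {}
  F6: {C2, C5}
No 2 sites suffice: every size-2 union leaves at least one demand point uncovered.
But {F2, F3, F4} covers everything, so the minimum is 3.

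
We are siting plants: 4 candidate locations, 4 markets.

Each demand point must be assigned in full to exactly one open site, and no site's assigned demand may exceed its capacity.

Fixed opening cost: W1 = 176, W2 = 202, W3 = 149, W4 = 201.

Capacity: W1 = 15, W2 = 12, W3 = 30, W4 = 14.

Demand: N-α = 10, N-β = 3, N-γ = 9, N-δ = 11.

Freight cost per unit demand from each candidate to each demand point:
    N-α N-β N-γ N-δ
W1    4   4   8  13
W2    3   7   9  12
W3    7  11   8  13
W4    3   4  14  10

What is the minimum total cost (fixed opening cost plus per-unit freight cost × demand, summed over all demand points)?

Open {W1, W3}; cheapest assignment that respects the capacities:
  W1 (cap 15, load 13): N-α, N-β — cost 10×4 + 3×4 = 52
  W3 (cap 30, load 20): N-γ, N-δ — cost 9×8 + 11×13 = 215
  Shipping 267, fixed 325 → total 592.
  Any other capacity-feasible assignment to {W1, W3} ships for at least 267.
Compare {W3, W4}: its best feasible assignment gives total 607.
Compare {W2, W3}: its best feasible assignment gives total 629.
Every other set of open sites that can feasibly serve all demand totals ≥ 607 even under its best assignment. Minimum: 592.

592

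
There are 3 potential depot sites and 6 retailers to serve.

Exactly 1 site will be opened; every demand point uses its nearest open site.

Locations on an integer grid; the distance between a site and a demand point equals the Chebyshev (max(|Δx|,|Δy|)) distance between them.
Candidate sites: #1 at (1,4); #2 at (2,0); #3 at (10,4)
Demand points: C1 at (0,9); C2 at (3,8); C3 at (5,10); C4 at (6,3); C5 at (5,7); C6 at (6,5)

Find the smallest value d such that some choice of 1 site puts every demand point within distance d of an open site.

Open {#1}.
  Farthest demand point is C3 at distance 6 (to #1); all others are ≤ 6.
With {#2} the worst case is 10.
With {#3} the worst case is 10.
No size-1 selection achieves below 6.

6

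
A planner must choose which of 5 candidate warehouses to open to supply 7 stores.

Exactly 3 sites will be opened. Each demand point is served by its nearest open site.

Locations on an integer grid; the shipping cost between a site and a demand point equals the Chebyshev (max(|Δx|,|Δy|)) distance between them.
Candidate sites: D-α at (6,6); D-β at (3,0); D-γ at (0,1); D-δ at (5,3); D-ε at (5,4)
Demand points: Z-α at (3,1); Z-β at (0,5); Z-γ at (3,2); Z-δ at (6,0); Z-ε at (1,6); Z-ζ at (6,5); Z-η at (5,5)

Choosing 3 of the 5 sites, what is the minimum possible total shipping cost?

Open {D-β, D-γ, D-ε}.
  Z-α→D-β 1, Z-β→D-γ 4, Z-γ→D-β 2, Z-δ→D-β 3, Z-ε→D-ε 4, Z-ζ→D-ε 1, Z-η→D-ε 1  ⇒ total 16.
Compare {D-α, D-β, D-γ}: total 17.
Compare {D-α, D-β, D-δ}: total 17.
No size-3 selection does better; minimum is 16.

16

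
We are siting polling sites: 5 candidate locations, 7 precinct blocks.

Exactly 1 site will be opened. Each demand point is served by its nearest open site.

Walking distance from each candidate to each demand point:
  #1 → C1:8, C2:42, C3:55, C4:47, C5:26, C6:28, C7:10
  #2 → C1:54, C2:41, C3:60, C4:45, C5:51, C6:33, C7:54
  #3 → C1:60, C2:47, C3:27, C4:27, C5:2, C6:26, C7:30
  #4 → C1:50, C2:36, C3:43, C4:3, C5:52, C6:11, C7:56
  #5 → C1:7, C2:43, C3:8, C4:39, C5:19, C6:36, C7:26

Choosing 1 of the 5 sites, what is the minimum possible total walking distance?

Open {#5}.
  C1→#5 7, C2→#5 43, C3→#5 8, C4→#5 39, C5→#5 19, C6→#5 36, C7→#5 26  ⇒ total 178.
Compare {#1}: total 216.
Compare {#3}: total 219.
No size-1 selection does better; minimum is 178.

178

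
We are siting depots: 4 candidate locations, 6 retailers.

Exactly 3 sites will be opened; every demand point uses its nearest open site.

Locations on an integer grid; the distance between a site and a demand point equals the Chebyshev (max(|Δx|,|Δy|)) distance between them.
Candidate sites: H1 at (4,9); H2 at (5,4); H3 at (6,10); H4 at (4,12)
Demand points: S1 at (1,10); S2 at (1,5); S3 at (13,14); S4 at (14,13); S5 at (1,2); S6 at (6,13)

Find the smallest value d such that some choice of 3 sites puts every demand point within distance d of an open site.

8

Open {H1, H2, H3}.
  Farthest demand point is S4 at distance 8 (to H3); all others are ≤ 8.
With {H1, H3, H4} the worst case is 8.
With {H2, H3, H4} the worst case is 8.
No size-3 selection achieves below 8.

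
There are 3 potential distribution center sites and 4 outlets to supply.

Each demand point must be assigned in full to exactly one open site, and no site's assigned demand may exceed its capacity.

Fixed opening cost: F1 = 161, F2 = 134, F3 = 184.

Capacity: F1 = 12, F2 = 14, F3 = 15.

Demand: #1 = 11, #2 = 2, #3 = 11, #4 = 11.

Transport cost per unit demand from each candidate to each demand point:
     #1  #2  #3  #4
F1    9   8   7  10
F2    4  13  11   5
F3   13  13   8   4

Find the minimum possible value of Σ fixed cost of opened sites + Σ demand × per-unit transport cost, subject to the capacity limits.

Open {F1, F2, F3}; cheapest assignment that respects the capacities:
  F1 (cap 12, load 11): #3 — cost 11×7 = 77
  F2 (cap 14, load 13): #1, #2 — cost 11×4 + 2×13 = 70
  F3 (cap 15, load 11): #4 — cost 11×4 = 44
  Shipping 191, fixed 479 → total 670.
  Any other capacity-feasible assignment to {F1, F2, F3} ships for at least 191.
Total demand is 35 and no other set of sites has combined capacity ≥ 35, so {F1, F2, F3} is the only feasible choice of open sites. Minimum: 670.

670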